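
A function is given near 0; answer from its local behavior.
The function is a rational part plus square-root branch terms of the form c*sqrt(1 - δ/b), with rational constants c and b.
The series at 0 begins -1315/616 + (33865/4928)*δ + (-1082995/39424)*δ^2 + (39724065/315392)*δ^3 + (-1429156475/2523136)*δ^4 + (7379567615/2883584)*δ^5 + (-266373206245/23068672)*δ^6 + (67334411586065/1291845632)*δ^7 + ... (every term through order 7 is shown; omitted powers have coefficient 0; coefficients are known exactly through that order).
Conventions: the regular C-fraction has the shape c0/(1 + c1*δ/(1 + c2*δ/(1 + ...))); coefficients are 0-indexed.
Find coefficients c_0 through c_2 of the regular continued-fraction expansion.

The regular C-fraction coefficients are [-1315/616, 6773/2104, 1386501/1781299].

Taylor coefficients (read off): a_0 = -1315/616, a_1 = 33865/4928, a_2 = -1082995/39424.
c0 = a_0 = -1315/616. Peel one level at a time: if S = 1 + c*δ/S' with S'(0) = 1, then c is the δ-coefficient of S and S' = c*δ/(S - 1).
S_1 = c0/f = 1 + (6773/2104)*δ + (-1386501/553352)*δ^2 + ...; c1 = 6773/2104.
S_2 = c1*δ/(S_1 - 1) = 1 + (1386501/1781299)*δ + ...; c2 = 1386501/1781299.


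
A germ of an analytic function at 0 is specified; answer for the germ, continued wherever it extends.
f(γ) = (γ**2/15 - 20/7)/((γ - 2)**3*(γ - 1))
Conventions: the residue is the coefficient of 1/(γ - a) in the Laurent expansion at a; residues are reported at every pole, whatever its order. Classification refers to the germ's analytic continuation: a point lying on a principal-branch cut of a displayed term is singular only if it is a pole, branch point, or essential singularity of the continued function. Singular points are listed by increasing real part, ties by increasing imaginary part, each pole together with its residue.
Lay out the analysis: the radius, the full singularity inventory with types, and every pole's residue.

Denominator factor (γ - 2)^3: pole of order 3 at 2, modulus 2.
Denominator factor (γ - 1): pole of order 1 at 1, modulus 1.
The radius of convergence is the smallest modulus among the singular points: 1.
At the order-1 pole 1 set g(γ) = (γ - (1))*f(γ) = (γ**2/15 - 20/7)/(γ - 2)**3.
Simple pole: residue = g(a) at a = 1, which is 293/105.
At the order-3 pole 2 set g(γ) = (γ - (2))^3*f(γ) = (γ**2/15 - 20/7)/(γ - 1).
Order-3 pole: residue = g''(a)/2; g''(2) = -586/105, so the residue is -293/105.
List the singular points by increasing real part (a conjugate pair: the negative imaginary part first).

Radius of convergence at 0: 1.
At 1: a pole of order 1; residue 293/105.
At 2: a pole of order 3; residue -293/105.


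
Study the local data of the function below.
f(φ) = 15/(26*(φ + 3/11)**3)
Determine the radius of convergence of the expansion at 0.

The radius of convergence is 3/11.

Denominator factor (φ + 3/11)^3: pole of order 3 at -3/11, modulus 3/11.
The radius of convergence is the smallest modulus among the singular points: 3/11.


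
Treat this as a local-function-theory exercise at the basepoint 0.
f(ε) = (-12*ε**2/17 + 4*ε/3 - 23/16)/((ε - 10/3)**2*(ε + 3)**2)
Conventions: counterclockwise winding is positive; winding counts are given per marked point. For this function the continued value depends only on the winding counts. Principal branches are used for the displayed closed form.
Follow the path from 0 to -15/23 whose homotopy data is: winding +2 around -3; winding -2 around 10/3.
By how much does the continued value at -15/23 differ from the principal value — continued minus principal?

The function is rational, hence single-valued: continuing it around any pole returns the same value, so the difference is 0.

Continued minus principal equals 0.


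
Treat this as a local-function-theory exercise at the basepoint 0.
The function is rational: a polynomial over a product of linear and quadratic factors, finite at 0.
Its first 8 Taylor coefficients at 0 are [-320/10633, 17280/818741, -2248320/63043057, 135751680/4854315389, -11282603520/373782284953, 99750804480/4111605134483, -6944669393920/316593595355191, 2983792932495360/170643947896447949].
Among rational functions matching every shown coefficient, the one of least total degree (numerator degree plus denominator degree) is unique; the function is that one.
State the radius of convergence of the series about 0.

No rational of total degree below 6 reproduces all 8 coefficients; solving the [0/6] Pade equations on them gives f(h) = 40/(31*(h**2 - 9*h/11 - 7/2)**3), whose expansion matches every shown term.
Denominator factor (h**2 - 9*h/11 - 7/2)^3: discriminant 1775/121, real irrational roots 9/22 + (5/22)*sqrt(71) and 9/22 - (5/22)*sqrt(71); poles of order 3, moduli 9/22 + (5/22)*sqrt(71) and -9/22 + (5/22)*sqrt(71).
The radius of convergence is the smallest modulus among the singular points: -9/22 + (5/22)*sqrt(71).

The radius of convergence is -9/22 + (5/22)*sqrt(71).


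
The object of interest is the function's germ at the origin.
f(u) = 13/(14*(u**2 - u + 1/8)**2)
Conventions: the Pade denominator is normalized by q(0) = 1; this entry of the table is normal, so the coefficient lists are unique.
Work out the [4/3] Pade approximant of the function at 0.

Taylor coefficients needed (expand at 0): a_0 = 416/7, a_1 = 6656/7, a_2 = 73216/7, a_3 = 692224/7, a_4 = 6043648/7, a_5 = 50266112/7, a_6 = 404684800/7, a_7 = 3182952448/7.
Write the denominator as Q(u) = 1 + q1*u + q2*u^2 + q3*u^3. Requiring Q*f - P = O(u^8) with deg P <= 4 kills the coefficients of u^5..u^7 in Q*f:
  u^5: a_5 + q1*a_4 + q2*a_3 + q3*a_2 = 0, i.e. 50266112/7 + (6043648/7)*q1 + (692224/7)*q2 + (73216/7)*q3 = 0.
  u^6: a_6 + q1*a_5 + q2*a_4 + q3*a_3 = 0, i.e. 404684800/7 + (50266112/7)*q1 + (6043648/7)*q2 + (692224/7)*q3 = 0.
  u^7: a_7 + q1*a_6 + q2*a_5 + q3*a_4 = 0, i.e. 3182952448/7 + (404684800/7)*q1 + (50266112/7)*q2 + (6043648/7)*q3 = 0.
Solving this linear system: q1 = -3424/227, q2 = 15008/227, q3 = -15104/227.
The numerator is Q*f truncated at degree 4: P0 = a_0 = 416/7; P1 = a_1 + q1*a_0 = 86528/1589; P2 = a_2 + q1*a_1 + q2*a_0 = 73216/1589; P3 = a_3 + q1*a_2 + q2*a_1 + q3*a_0 = 53248/1589; P4 = a_4 + q1*a_3 + q2*a_2 + q3*a_1 = 26624/1589.

The Pade approximant has numerator coefficients [416/7, 86528/1589, 73216/1589, 53248/1589, 26624/1589]; denominator coefficients [1, -3424/227, 15008/227, -15104/227].


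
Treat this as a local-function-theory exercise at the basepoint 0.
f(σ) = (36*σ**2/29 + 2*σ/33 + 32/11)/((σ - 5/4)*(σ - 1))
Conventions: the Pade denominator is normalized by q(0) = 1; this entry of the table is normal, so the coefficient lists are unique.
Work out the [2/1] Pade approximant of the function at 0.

The Pade approximant has numerator coefficients [128/55, 2252696/1852895, 121551248/96721119]; denominator coefficients [1, -656143/505335].

Taylor coefficients needed (expand at 0): a_0 = 128/55, a_1 = 3496/825, a_2 = 269512/39875, a_3 = 5249144/598125.
Write the denominator as Q(σ) = 1 + q1*σ. Requiring Q*f - P = O(σ^4) with deg P <= 2 kills the coefficients of σ^3..σ^3 in Q*f:
  σ^3: a_3 + q1*a_2 = 0, i.e. 5249144/598125 + (269512/39875)*q1 = 0.
Solving this linear system: q1 = -656143/505335.
The numerator is Q*f truncated at degree 2: P0 = a_0 = 128/55; P1 = a_1 + q1*a_0 = 2252696/1852895; P2 = a_2 + q1*a_1 = 121551248/96721119.


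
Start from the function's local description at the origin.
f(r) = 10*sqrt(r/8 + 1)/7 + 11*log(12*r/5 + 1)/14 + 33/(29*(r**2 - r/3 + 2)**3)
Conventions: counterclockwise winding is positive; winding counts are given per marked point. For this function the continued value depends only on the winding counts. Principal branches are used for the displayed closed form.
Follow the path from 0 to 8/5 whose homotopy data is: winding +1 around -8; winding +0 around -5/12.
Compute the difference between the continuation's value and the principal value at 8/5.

Continued minus principal equals -(4/7)*sqrt(30).

The rational part is single-valued and drops out of the difference; each branch term changes only by its own monodromy.
(11/14)*log(1 - r/(-5/12)): winding 0 around -5/12, so this term returns to its principal value, contribution 0.
(10/7)*sqrt(1 - r/(-8)): winding +1 is odd, the square root flips sign, contributing -2*(10/7)*sqrt(1 - (8/5)/(-8)) = -2*(10/7)*sqrt(6/5) = -(4/7)*sqrt(30).
Summing the contributions at r = 8/5 gives -(4/7)*sqrt(30).


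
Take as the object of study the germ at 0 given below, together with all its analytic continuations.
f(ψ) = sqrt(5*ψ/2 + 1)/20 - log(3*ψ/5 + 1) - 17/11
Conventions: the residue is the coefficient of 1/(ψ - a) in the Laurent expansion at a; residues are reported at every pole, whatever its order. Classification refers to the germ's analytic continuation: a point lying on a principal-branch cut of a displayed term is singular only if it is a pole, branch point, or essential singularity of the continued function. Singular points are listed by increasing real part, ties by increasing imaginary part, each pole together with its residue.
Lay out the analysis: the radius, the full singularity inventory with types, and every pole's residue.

Branch term (1/20)*sqrt(1 - ψ/(-2/5)): its argument vanishes at ψ = -2/5, a square-root branch point, modulus 2/5.
Branch term (-1)*log(1 - ψ/(-5/3)): its argument vanishes at ψ = -5/3, a logarithmic branch point, modulus 5/3.
The radius of convergence is the smallest modulus among the singular points: 2/5.
List the singular points by increasing real part (a conjugate pair: the negative imaginary part first).

Radius of convergence at 0: 2/5.
At -5/3: a logarithmic branch point.
At -2/5: an algebraic (square-root) branch point.


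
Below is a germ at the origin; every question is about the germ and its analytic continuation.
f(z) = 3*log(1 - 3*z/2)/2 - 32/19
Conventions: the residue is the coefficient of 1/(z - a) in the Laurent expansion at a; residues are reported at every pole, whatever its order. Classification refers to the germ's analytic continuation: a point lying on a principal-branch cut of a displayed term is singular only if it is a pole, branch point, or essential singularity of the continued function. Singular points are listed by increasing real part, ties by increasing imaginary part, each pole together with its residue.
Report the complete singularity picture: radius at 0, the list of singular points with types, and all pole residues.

Radius of convergence at 0: 2/3.
At 2/3: a logarithmic branch point.

Branch term (3/2)*log(1 - z/(2/3)): its argument vanishes at z = 2/3, a logarithmic branch point, modulus 2/3.
The radius of convergence is the smallest modulus among the singular points: 2/3.


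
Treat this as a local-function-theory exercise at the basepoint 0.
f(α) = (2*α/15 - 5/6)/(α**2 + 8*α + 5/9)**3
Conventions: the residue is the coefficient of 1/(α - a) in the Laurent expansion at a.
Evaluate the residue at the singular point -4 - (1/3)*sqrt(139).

The residue is (9963/429699040)*sqrt(139).

The factor α**2 + 8*α + 5/9 splits as (α - a)(α - a') with a = -4 - (1/3)*sqrt(139), a' = -4 + (1/3)*sqrt(139). At the order-3 pole a set g(α) = (α - a)^3*f(α) = [2*α/15 - 5/6] / (α - a')^3.
Order-3 pole: residue = g''(a)/2; g''(-4 - (1/3)*sqrt(139)) = (9963/214849520)*sqrt(139), so the residue is (9963/429699040)*sqrt(139).


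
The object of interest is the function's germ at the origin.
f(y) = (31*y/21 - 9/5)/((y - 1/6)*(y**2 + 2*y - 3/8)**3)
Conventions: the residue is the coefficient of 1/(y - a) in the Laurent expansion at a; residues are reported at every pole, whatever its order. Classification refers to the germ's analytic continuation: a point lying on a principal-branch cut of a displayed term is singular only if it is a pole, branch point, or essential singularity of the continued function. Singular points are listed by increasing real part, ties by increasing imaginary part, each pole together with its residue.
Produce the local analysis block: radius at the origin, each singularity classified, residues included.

Denominator factor (y**2 + 2*y - 3/8)^3: discriminant 11/2, real irrational roots -1 + (1/4)*sqrt(22) and -1 - (1/4)*sqrt(22); poles of order 3, moduli -1 + (1/4)*sqrt(22) and 1 + (1/4)*sqrt(22).
Denominator factor (y - 1/6): pole of order 1 at 1/6, modulus 1/6.
The radius of convergence is the smallest modulus among the singular points: 1/6.
The factor y**2 + 2*y - 3/8 splits as (y - a)(y - a') with a = -1 - (1/4)*sqrt(22), a' = -1 + (1/4)*sqrt(22). At the order-3 pole a set g(y) = (y - a)^3*f(y) = [(31*y/21 - 9/5)/(y - 1/6)] / (y - a')^3.
Order-3 pole: residue = g''(a)/2; g''(-1 - (1/4)*sqrt(22)) = -20300544/35 + (5760684144/46585)*sqrt(22), so the residue is -10150272/35 + (2880342072/46585)*sqrt(22).
At the order-1 pole 1/6 set g(y) = (y - (1/6))*f(y) = (31*y/21 - 9/5)/(y**2 + 2*y - 3/8)**3.
Simple pole: residue = g(a) at a = 1/6, which is 20300544/35.
The factor y**2 + 2*y - 3/8 splits as (y - a)(y - a') with a = -1 + (1/4)*sqrt(22), a' = -1 - (1/4)*sqrt(22). At the order-3 pole a set g(y) = (y - a)^3*f(y) = [(31*y/21 - 9/5)/(y - 1/6)] / (y - a')^3.
Order-3 pole: residue = g''(a)/2; g''(-1 + (1/4)*sqrt(22)) = -20300544/35 - (5760684144/46585)*sqrt(22), so the residue is -10150272/35 - (2880342072/46585)*sqrt(22).
List the singular points by increasing real part (a conjugate pair: the negative imaginary part first).

Radius of convergence at 0: 1/6.
At -1 - (1/4)*sqrt(22): a pole of order 3; residue -10150272/35 + (2880342072/46585)*sqrt(22).
At 1/6: a pole of order 1; residue 20300544/35.
At -1 + (1/4)*sqrt(22): a pole of order 3; residue -10150272/35 - (2880342072/46585)*sqrt(22).


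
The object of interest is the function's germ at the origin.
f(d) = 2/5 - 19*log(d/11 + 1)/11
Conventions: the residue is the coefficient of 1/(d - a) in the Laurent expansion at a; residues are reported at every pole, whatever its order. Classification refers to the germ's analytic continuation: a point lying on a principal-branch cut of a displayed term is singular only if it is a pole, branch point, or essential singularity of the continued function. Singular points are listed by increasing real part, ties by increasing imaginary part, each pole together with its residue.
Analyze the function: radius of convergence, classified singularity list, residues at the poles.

Branch term (-19/11)*log(1 - d/(-11)): its argument vanishes at d = -11, a logarithmic branch point, modulus 11.
The radius of convergence is the smallest modulus among the singular points: 11.

Radius of convergence at 0: 11.
At -11: a logarithmic branch point.


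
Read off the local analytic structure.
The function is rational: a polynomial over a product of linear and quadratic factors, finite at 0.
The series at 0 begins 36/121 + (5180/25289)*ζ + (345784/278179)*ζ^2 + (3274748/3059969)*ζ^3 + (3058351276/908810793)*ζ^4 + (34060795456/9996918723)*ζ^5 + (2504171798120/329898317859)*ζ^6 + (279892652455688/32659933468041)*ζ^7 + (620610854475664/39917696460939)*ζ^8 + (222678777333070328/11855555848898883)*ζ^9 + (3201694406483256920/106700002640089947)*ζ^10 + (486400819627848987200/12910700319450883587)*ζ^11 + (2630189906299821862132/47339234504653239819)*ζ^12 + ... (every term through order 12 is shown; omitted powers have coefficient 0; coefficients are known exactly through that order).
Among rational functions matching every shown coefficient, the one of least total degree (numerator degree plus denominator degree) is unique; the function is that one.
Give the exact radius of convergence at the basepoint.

No rational of total degree below 11 reproduces all 13 coefficients; solving the [1/10] Pade equations on them gives f(ζ) = (-10*ζ/19 - 9/4)/((ζ**2 - 3*ζ/4 - 11/4)**2*(ζ**2 + ζ/3 - 1)**3), whose expansion matches every shown term.
Denominator factor (ζ**2 + ζ/3 - 1)^3: discriminant 37/9, real irrational roots -1/6 + (1/6)*sqrt(37) and -1/6 - (1/6)*sqrt(37); poles of order 3, moduli -1/6 + (1/6)*sqrt(37) and 1/6 + (1/6)*sqrt(37).
Denominator factor (ζ**2 - 3*ζ/4 - 11/4)^2: discriminant 185/16, real irrational roots 3/8 + (1/8)*sqrt(185) and 3/8 - (1/8)*sqrt(185); poles of order 2, moduli 3/8 + (1/8)*sqrt(185) and -3/8 + (1/8)*sqrt(185).
The radius of convergence is the smallest modulus among the singular points: -1/6 + (1/6)*sqrt(37).

The radius of convergence is -1/6 + (1/6)*sqrt(37).


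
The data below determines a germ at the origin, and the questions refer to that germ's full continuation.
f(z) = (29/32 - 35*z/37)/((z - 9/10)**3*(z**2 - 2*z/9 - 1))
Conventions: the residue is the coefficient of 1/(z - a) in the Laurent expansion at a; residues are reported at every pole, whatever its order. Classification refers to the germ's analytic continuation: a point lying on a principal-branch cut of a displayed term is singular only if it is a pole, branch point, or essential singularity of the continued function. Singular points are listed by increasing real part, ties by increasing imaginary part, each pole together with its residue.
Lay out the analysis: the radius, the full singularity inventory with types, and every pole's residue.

Denominator factor (z**2 - 2*z/9 - 1): discriminant 328/81, real irrational roots 1/9 + (1/9)*sqrt(82) and 1/9 - (1/9)*sqrt(82); poles of order 1, moduli 1/9 + (1/9)*sqrt(82) and -1/9 + (1/9)*sqrt(82).
Denominator factor (z - 9/10)^3: pole of order 3 at 9/10, modulus 9/10.
The radius of convergence is the smallest modulus among the singular points: -1/9 + (1/9)*sqrt(82).
The factor z**2 - 2*z/9 - 1 splits as (z - a)(z - a') with a = 1/9 - (1/9)*sqrt(82), a' = 1/9 + (1/9)*sqrt(82). At the order-1 pole a set g(z) = (z - a)*f(z) = [(29/32 - 35*z/37)/(z - 9/10)**3] / (z - a').
Simple pole: residue = g(a) at a = 1/9 - (1/9)*sqrt(82), which is -15038125/4207788 + (283829125/690077232)*sqrt(82).
At the order-3 pole 9/10 set g(z) = (z - (9/10))^3*f(z) = (29/32 - 35*z/37)/(z**2 - 2*z/9 - 1).
Order-3 pole: residue = g''(a)/2; g''(9/10) = 15038125/1051947, so the residue is 15038125/2103894.
The factor z**2 - 2*z/9 - 1 splits as (z - a)(z - a') with a = 1/9 + (1/9)*sqrt(82), a' = 1/9 - (1/9)*sqrt(82). At the order-1 pole a set g(z) = (z - a)*f(z) = [(29/32 - 35*z/37)/(z - 9/10)**3] / (z - a').
Simple pole: residue = g(a) at a = 1/9 + (1/9)*sqrt(82), which is -15038125/4207788 - (283829125/690077232)*sqrt(82).
List the singular points by increasing real part (a conjugate pair: the negative imaginary part first).

Radius of convergence at 0: -1/9 + (1/9)*sqrt(82).
At 1/9 - (1/9)*sqrt(82): a pole of order 1; residue -15038125/4207788 + (283829125/690077232)*sqrt(82).
At 9/10: a pole of order 3; residue 15038125/2103894.
At 1/9 + (1/9)*sqrt(82): a pole of order 1; residue -15038125/4207788 - (283829125/690077232)*sqrt(82).


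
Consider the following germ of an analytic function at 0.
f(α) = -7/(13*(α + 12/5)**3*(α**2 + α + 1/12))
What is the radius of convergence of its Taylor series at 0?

Denominator factor (α + 12/5)^3: pole of order 3 at -12/5, modulus 12/5.
Denominator factor (α**2 + α + 1/12): discriminant 2/3, real irrational roots -1/2 + (1/6)*sqrt(6) and -1/2 - (1/6)*sqrt(6); poles of order 1, moduli 1/2 - (1/6)*sqrt(6) and 1/2 + (1/6)*sqrt(6).
The radius of convergence is the smallest modulus among the singular points: 1/2 - (1/6)*sqrt(6).

The radius of convergence is 1/2 - (1/6)*sqrt(6).


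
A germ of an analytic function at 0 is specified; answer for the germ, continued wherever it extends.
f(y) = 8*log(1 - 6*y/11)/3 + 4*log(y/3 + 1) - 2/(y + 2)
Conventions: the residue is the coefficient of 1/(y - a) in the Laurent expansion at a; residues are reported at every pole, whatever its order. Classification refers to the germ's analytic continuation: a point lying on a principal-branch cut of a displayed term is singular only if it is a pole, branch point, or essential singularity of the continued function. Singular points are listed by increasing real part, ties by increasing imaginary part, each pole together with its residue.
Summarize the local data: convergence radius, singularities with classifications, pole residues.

Denominator factor (y + 2): pole of order 1 at -2, modulus 2.
Branch term (8/3)*log(1 - y/(11/6)): its argument vanishes at y = 11/6, a logarithmic branch point, modulus 11/6.
Branch term (4)*log(1 - y/(-3)): its argument vanishes at y = -3, a logarithmic branch point, modulus 3.
The radius of convergence is the smallest modulus among the singular points: 11/6.
The branch terms are analytic at -2 and contribute nothing to the residue; only the rational part matters.
At the order-1 pole -2 set g(y) = (y - (-2))*(rational part) = -2.
Simple pole: residue = g(a) at a = -2, which is -2.
List the singular points by increasing real part (a conjugate pair: the negative imaginary part first).

Radius of convergence at 0: 11/6.
At -3: a logarithmic branch point.
At -2: a pole of order 1; residue -2.
At 11/6: a logarithmic branch point.


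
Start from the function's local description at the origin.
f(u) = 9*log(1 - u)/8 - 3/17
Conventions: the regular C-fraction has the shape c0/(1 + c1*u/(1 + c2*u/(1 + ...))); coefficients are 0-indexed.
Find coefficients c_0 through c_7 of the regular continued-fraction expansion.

The regular C-fraction coefficients are [-3/17, -51/8, 47/8, 2/141, -145/282, -94/725, -537/1450, -435/2506].

Taylor coefficients (expand at 0): a_0 = -3/17, a_1 = -9/8, a_2 = -9/16, a_3 = -3/8, a_4 = -9/32, a_5 = -9/40, a_6 = -3/16, a_7 = -9/56.
c0 = a_0 = -3/17. Peel one level at a time: if S = 1 + c*u/S' with S'(0) = 1, then c is the u-coefficient of S and S' = c*u/(S - 1).
S_1 = c0/f = 1 + (-51/8)*u + (2397/64)*u^2 + ...; c1 = -51/8.
S_2 = c1*u/(S_1 - 1) = 1 + (47/8)*u + (-1/12)*u^2 + ...; c2 = 47/8.
S_3 = c2*u/(S_2 - 1) = 1 + (2/141)*u + (145/19881)*u^2 + ...; c3 = 2/141.
S_4 = c3*u/(S_3 - 1) = 1 + (-145/282)*u + (-1/15)*u^2 + ...; c4 = -145/282.
S_5 = c4*u/(S_4 - 1) = 1 + (-94/725)*u + (-25239/525625)*u^2 + ...; c5 = -94/725.
S_6 = c5*u/(S_5 - 1) = 1 + (-537/1450)*u + (-9/140)*u^2 + ...; c6 = -537/1450.
S_7 = c6*u/(S_6 - 1) = 1 + (-435/2506)*u + ...; c7 = -435/2506.


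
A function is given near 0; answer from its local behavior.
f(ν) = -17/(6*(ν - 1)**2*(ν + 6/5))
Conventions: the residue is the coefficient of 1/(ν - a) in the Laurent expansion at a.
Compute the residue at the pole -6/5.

The residue is -425/726.

At the order-1 pole -6/5 set g(ν) = (ν - (-6/5))*f(ν) = -17/(6*(ν - 1)**2).
Simple pole: residue = g(a) at a = -6/5, which is -425/726.


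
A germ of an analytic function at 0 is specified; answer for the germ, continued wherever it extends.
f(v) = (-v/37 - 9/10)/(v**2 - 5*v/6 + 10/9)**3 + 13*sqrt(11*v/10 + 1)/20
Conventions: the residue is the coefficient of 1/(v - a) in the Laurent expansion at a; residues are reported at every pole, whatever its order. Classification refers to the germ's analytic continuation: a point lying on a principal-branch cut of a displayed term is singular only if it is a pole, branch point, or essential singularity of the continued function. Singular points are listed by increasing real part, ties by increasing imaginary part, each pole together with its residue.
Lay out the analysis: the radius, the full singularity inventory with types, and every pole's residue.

Radius of convergence at 0: 10/11.
At -10/11: an algebraic (square-root) branch point.
At (5/12) - ((1/4)*sqrt(15))*i: a pole of order 3; residue -((32368/624375)*sqrt(15))*i.
At (5/12) + ((1/4)*sqrt(15))*i: a pole of order 3; residue ((32368/624375)*sqrt(15))*i.


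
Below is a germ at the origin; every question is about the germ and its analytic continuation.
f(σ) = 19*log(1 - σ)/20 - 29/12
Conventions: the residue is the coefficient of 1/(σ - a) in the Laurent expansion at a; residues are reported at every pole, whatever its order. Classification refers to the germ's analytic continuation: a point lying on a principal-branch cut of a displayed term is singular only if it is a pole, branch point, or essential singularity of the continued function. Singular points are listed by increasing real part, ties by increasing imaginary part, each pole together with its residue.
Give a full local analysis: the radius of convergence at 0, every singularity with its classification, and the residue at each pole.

Radius of convergence at 0: 1.
At 1: a logarithmic branch point.

Branch term (19/20)*log(1 - σ/(1)): its argument vanishes at σ = 1, a logarithmic branch point, modulus 1.
The radius of convergence is the smallest modulus among the singular points: 1.


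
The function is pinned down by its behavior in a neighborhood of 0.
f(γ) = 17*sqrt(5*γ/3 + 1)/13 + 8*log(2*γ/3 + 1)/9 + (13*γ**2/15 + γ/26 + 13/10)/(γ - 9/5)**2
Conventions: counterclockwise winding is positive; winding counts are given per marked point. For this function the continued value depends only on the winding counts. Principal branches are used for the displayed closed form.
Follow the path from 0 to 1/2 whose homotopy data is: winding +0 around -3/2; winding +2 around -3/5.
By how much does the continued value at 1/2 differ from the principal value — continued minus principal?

Continued minus principal equals 0.

The rational part is single-valued and drops out of the difference; each branch term changes only by its own monodromy.
(17/13)*sqrt(1 - γ/(-3/5)): winding +2 is even, the square root returns to the same sheet, contribution 0.
(8/9)*log(1 - γ/(-3/2)): winding 0 around -3/2, so this term returns to its principal value, contribution 0.
Summing the contributions at γ = 1/2 gives 0.


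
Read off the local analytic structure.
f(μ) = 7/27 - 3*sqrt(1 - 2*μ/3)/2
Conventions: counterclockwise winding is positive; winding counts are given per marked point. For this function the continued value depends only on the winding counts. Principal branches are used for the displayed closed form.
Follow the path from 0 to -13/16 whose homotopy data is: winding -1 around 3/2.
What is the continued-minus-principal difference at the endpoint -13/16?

Continued minus principal equals (1/4)*sqrt(222).

The rational part is single-valued and drops out of the difference; each branch term changes only by its own monodromy.
(-3/2)*sqrt(1 - μ/(3/2)): winding -1 is odd, the square root flips sign, contributing -2*(-3/2)*sqrt(1 - (-13/16)/(3/2)) = -2*(-3/2)*sqrt(37/24) = (1/4)*sqrt(222).
Summing the contributions at μ = -13/16 gives (1/4)*sqrt(222).


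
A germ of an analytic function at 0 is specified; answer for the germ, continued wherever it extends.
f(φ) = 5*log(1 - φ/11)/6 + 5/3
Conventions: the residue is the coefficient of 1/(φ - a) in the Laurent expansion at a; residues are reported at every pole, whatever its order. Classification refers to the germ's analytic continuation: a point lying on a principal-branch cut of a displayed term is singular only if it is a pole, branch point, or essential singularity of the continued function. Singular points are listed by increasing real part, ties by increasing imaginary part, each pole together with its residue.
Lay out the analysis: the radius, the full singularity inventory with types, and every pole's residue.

Branch term (5/6)*log(1 - φ/(11)): its argument vanishes at φ = 11, a logarithmic branch point, modulus 11.
The radius of convergence is the smallest modulus among the singular points: 11.

Radius of convergence at 0: 11.
At 11: a logarithmic branch point.


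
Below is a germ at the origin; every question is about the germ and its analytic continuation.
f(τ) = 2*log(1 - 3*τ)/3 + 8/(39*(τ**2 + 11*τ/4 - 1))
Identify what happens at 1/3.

The term (2/3)*log(1 - τ/(1/3)) has argument 1 - 1/3/(1/3) = 0 at 1/3: a logarithmic (infinitely-sheeted) branch point; the remaining terms are analytic or single-valued there.

The point is a logarithmic branch point.


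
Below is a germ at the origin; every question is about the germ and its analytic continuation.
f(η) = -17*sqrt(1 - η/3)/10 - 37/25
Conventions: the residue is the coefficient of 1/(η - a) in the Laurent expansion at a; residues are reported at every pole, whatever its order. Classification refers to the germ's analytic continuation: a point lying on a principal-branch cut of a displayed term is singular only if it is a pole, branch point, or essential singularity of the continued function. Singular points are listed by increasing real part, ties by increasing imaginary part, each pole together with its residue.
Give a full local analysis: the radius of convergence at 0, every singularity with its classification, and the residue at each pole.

Branch term (-17/10)*sqrt(1 - η/(3)): its argument vanishes at η = 3, a square-root branch point, modulus 3.
The radius of convergence is the smallest modulus among the singular points: 3.

Radius of convergence at 0: 3.
At 3: an algebraic (square-root) branch point.


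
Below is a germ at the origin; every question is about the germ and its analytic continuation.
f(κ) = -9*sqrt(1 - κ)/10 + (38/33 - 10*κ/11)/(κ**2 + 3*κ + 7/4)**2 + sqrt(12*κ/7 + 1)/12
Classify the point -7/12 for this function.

The point is an algebraic (square-root) branch point.

The term (1/12)*sqrt(1 - κ/(-7/12)) has argument 1 - -7/12/(-7/12) = 0 at -7/12: a square-root (algebraic, two-sheeted) branch point; the remaining terms are analytic or single-valued there.


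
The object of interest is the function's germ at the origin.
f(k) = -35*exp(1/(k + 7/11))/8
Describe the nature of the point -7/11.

The exponent 1/(k - (-7/11)) has a pole at -7/11, so exp(1/(k - (-7/11))) takes every nonzero value near it: an essential singularity (not a pole of any order).

The point is an essential singularity.


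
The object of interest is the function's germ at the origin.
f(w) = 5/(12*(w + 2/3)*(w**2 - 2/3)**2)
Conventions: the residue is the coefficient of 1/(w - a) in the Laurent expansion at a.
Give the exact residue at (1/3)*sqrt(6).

The residue is -135/32 + (105/64)*sqrt(6).

The factor w**2 - 2/3 splits as (w - a)(w - a') with a = (1/3)*sqrt(6), a' = -(1/3)*sqrt(6). At the order-2 pole a set g(w) = (w - a)^2*f(w) = [5/(12*(w + 2/3))] / (w - a')^2.
Order-2 pole: residue = g'(a); g'((1/3)*sqrt(6)) = -135/32 + (105/64)*sqrt(6), so the residue is -135/32 + (105/64)*sqrt(6).


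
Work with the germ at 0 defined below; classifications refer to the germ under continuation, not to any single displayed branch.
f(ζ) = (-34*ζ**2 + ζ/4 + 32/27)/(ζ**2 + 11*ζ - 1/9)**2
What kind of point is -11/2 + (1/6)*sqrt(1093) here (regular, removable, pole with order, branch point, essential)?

The point is a pole of order 2.

The denominator factor ζ**2 + 11*ζ - 1/9 vanishes at -11/2 + (1/6)*sqrt(1093) and appears to the power 2; the numerator there equals -445169/216 + (499/8)*sqrt(1093), nonzero, and no other factor vanishes.
Hence a pole whose order is the multiplicity, 2.


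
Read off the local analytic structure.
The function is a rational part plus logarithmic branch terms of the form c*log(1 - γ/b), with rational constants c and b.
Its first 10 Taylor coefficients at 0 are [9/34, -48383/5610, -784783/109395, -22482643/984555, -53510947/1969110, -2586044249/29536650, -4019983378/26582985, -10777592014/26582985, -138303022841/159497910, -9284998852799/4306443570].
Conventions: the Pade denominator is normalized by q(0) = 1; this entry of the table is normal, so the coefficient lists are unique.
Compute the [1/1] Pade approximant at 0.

The Pade approximant has numerator coefficients [9/34, -31208826127/3528572190]; denominator coefficients [1, -1569566/1886937].

Taylor coefficients needed (read off): a_0 = 9/34, a_1 = -48383/5610, a_2 = -784783/109395.
Write the denominator as Q(γ) = 1 + q1*γ. Requiring Q*f - P = O(γ^3) with deg P <= 1 kills the coefficients of γ^2..γ^2 in Q*f:
  γ^2: a_2 + q1*a_1 = 0, i.e. -784783/109395 + (-48383/5610)*q1 = 0.
Solving this linear system: q1 = -1569566/1886937.
The numerator is Q*f truncated at degree 1: P0 = a_0 = 9/34; P1 = a_1 + q1*a_0 = -31208826127/3528572190.


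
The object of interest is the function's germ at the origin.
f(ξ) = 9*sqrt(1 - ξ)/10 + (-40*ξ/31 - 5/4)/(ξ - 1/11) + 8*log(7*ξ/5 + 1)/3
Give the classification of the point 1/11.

The point is a pole of order 1.

The denominator factor ξ - 1/11 vanishes at 1/11 and appears to the power 1; the numerator there equals -1865/1364, nonzero, and no other factor vanishes.
The branch terms are analytic at this point.
Hence a pole whose order is the multiplicity, 1.


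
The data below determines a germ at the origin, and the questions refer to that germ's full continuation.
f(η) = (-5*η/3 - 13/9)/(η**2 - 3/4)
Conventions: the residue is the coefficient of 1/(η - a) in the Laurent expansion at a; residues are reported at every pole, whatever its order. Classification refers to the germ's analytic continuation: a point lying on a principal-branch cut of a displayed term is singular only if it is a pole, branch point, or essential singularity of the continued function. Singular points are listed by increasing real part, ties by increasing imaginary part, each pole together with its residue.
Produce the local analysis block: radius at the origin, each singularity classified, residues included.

Denominator factor (η**2 - 3/4): discriminant 3, real irrational roots (1/2)*sqrt(3) and -(1/2)*sqrt(3); poles of order 1, moduli (1/2)*sqrt(3) and (1/2)*sqrt(3).
The radius of convergence is the smallest modulus among the singular points: (1/2)*sqrt(3).
The factor η**2 - 3/4 splits as (η - a)(η - a') with a = -(1/2)*sqrt(3), a' = (1/2)*sqrt(3). At the order-1 pole a set g(η) = (η - a)*f(η) = [-5*η/3 - 13/9] / (η - a').
Simple pole: residue = g(a) at a = -(1/2)*sqrt(3), which is -5/6 + (13/27)*sqrt(3).
The factor η**2 - 3/4 splits as (η - a)(η - a') with a = (1/2)*sqrt(3), a' = -(1/2)*sqrt(3). At the order-1 pole a set g(η) = (η - a)*f(η) = [-5*η/3 - 13/9] / (η - a').
Simple pole: residue = g(a) at a = (1/2)*sqrt(3), which is -5/6 - (13/27)*sqrt(3).
List the singular points by increasing real part (a conjugate pair: the negative imaginary part first).

Radius of convergence at 0: (1/2)*sqrt(3).
At -(1/2)*sqrt(3): a pole of order 1; residue -5/6 + (13/27)*sqrt(3).
At (1/2)*sqrt(3): a pole of order 1; residue -5/6 - (13/27)*sqrt(3).


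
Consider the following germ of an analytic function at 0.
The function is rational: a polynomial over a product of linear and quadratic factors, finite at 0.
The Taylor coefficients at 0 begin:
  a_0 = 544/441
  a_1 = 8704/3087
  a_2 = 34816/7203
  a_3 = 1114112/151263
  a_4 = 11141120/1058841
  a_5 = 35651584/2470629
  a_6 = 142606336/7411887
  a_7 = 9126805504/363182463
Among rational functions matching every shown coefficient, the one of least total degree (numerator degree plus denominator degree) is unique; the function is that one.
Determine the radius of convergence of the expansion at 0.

The radius of convergence is 7/8.

No rational of total degree below 2 reproduces all 8 coefficients; solving the [0/2] Pade equations on them gives f(ζ) = 17/(18*(ζ - 7/8)**2), whose expansion matches every shown term.
Denominator factor (ζ - 7/8)^2: pole of order 2 at 7/8, modulus 7/8.
The radius of convergence is the smallest modulus among the singular points: 7/8.


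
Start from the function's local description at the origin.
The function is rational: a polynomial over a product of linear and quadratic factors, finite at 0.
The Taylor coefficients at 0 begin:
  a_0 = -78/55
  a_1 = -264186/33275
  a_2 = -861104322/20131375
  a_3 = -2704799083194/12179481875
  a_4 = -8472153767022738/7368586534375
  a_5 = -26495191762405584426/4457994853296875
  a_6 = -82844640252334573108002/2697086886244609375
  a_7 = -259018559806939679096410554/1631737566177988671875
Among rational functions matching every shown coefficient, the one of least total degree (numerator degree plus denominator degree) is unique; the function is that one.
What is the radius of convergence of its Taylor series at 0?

No rational of total degree below 4 reproduces all 8 coefficients; solving the [0/4] Pade equations on them gives f(u) = 13/(12*(u**2 - 9*u/2 + 5/6)*(u**2 + 2*u/11 - 11/12)), whose expansion matches every shown term.
Denominator factor (u**2 - 9*u/2 + 5/6): discriminant 203/12, real irrational roots 9/4 + (1/12)*sqrt(609) and 9/4 - (1/12)*sqrt(609); poles of order 1, moduli 9/4 + (1/12)*sqrt(609) and 9/4 - (1/12)*sqrt(609).
Denominator factor (u**2 + 2*u/11 - 11/12): discriminant 1343/363, real irrational roots -1/11 + (1/66)*sqrt(4029) and -1/11 - (1/66)*sqrt(4029); poles of order 1, moduli -1/11 + (1/66)*sqrt(4029) and 1/11 + (1/66)*sqrt(4029).
The radius of convergence is the smallest modulus among the singular points: 9/4 - (1/12)*sqrt(609).

The radius of convergence is 9/4 - (1/12)*sqrt(609).


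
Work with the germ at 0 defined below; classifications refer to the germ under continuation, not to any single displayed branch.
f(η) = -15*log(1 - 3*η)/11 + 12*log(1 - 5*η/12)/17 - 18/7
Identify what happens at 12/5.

The point is a logarithmic branch point.

The term (12/17)*log(1 - η/(12/5)) has argument 1 - 12/5/(12/5) = 0 at 12/5: a logarithmic (infinitely-sheeted) branch point; the remaining terms are analytic or single-valued there.


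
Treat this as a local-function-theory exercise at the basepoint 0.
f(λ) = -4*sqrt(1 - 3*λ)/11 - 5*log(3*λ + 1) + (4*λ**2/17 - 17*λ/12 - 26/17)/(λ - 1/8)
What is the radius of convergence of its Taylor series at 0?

The radius of convergence is 1/8.

Denominator factor (λ - 1/8): pole of order 1 at 1/8, modulus 1/8.
Branch term (-4/11)*sqrt(1 - λ/(1/3)): its argument vanishes at λ = 1/3, a square-root branch point, modulus 1/3.
Branch term (-5)*log(1 - λ/(-1/3)): its argument vanishes at λ = -1/3, a logarithmic branch point, modulus 1/3.
The radius of convergence is the smallest modulus among the singular points: 1/8.


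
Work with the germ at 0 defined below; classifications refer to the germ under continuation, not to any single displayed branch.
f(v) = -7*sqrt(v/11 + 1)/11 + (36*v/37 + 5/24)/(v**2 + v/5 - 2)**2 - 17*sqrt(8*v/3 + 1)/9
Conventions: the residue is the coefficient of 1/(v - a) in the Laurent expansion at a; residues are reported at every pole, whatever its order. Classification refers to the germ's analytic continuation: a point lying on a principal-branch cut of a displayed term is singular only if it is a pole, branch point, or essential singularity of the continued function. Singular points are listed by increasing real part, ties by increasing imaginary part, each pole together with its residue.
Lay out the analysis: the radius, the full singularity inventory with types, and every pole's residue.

Denominator factor (v**2 + v/5 - 2)^2: discriminant 201/25, real irrational roots -1/10 + (1/10)*sqrt(201) and -1/10 - (1/10)*sqrt(201); poles of order 2, moduli -1/10 + (1/10)*sqrt(201) and 1/10 + (1/10)*sqrt(201).
Branch term (-7/11)*sqrt(1 - v/(-11)): its argument vanishes at v = -11, a square-root branch point, modulus 11.
Branch term (-17/9)*sqrt(1 - v/(-3/8)): its argument vanishes at v = -3/8, a square-root branch point, modulus 3/8.
The radius of convergence is the smallest modulus among the singular points: 3/8.
The branch terms are analytic at -1/10 - (1/10)*sqrt(201) and contribute nothing to the residue; only the rational part matters.
The factor v**2 + v/5 - 2 splits as (v - a)(v - a') with a = -1/10 - (1/10)*sqrt(201), a' = -1/10 + (1/10)*sqrt(201). At the order-2 pole a set g(v) = (v - a)^2*(rational part) = [36*v/37 + 5/24] / (v - a')^2.
Order-2 pole: residue = g'(a); g'(-1/10 - (1/10)*sqrt(201)) = (12325/17938044)*sqrt(201), so the residue is (12325/17938044)*sqrt(201).
The branch terms are analytic at -1/10 + (1/10)*sqrt(201) and contribute nothing to the residue; only the rational part matters.
The factor v**2 + v/5 - 2 splits as (v - a)(v - a') with a = -1/10 + (1/10)*sqrt(201), a' = -1/10 - (1/10)*sqrt(201). At the order-2 pole a set g(v) = (v - a)^2*(rational part) = [36*v/37 + 5/24] / (v - a')^2.
Order-2 pole: residue = g'(a); g'(-1/10 + (1/10)*sqrt(201)) = -(12325/17938044)*sqrt(201), so the residue is -(12325/17938044)*sqrt(201).
List the singular points by increasing real part (a conjugate pair: the negative imaginary part first).

Radius of convergence at 0: 3/8.
At -11: an algebraic (square-root) branch point.
At -1/10 - (1/10)*sqrt(201): a pole of order 2; residue (12325/17938044)*sqrt(201).
At -3/8: an algebraic (square-root) branch point.
At -1/10 + (1/10)*sqrt(201): a pole of order 2; residue -(12325/17938044)*sqrt(201).
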